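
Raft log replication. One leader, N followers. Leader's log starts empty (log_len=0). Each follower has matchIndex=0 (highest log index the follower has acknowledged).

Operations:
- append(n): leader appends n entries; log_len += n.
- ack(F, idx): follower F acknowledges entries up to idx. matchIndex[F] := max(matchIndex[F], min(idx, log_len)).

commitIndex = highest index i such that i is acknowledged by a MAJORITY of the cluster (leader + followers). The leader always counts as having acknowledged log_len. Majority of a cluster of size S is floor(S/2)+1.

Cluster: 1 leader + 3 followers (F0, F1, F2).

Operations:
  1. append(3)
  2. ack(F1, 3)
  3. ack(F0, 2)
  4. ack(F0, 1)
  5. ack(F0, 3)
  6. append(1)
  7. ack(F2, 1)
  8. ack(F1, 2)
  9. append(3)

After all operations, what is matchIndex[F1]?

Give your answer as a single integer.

Op 1: append 3 -> log_len=3
Op 2: F1 acks idx 3 -> match: F0=0 F1=3 F2=0; commitIndex=0
Op 3: F0 acks idx 2 -> match: F0=2 F1=3 F2=0; commitIndex=2
Op 4: F0 acks idx 1 -> match: F0=2 F1=3 F2=0; commitIndex=2
Op 5: F0 acks idx 3 -> match: F0=3 F1=3 F2=0; commitIndex=3
Op 6: append 1 -> log_len=4
Op 7: F2 acks idx 1 -> match: F0=3 F1=3 F2=1; commitIndex=3
Op 8: F1 acks idx 2 -> match: F0=3 F1=3 F2=1; commitIndex=3
Op 9: append 3 -> log_len=7

Answer: 3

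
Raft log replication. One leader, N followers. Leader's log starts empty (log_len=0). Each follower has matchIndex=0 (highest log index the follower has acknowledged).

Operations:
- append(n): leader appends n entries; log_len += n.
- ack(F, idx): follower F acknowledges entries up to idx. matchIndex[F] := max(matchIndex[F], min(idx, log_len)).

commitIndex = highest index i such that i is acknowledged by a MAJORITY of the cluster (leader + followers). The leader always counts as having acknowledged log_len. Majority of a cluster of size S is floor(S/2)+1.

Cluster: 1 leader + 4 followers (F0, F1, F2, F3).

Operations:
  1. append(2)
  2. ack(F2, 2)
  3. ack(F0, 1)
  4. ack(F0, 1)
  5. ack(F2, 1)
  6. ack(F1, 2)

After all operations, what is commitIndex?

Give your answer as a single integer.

Answer: 2

Derivation:
Op 1: append 2 -> log_len=2
Op 2: F2 acks idx 2 -> match: F0=0 F1=0 F2=2 F3=0; commitIndex=0
Op 3: F0 acks idx 1 -> match: F0=1 F1=0 F2=2 F3=0; commitIndex=1
Op 4: F0 acks idx 1 -> match: F0=1 F1=0 F2=2 F3=0; commitIndex=1
Op 5: F2 acks idx 1 -> match: F0=1 F1=0 F2=2 F3=0; commitIndex=1
Op 6: F1 acks idx 2 -> match: F0=1 F1=2 F2=2 F3=0; commitIndex=2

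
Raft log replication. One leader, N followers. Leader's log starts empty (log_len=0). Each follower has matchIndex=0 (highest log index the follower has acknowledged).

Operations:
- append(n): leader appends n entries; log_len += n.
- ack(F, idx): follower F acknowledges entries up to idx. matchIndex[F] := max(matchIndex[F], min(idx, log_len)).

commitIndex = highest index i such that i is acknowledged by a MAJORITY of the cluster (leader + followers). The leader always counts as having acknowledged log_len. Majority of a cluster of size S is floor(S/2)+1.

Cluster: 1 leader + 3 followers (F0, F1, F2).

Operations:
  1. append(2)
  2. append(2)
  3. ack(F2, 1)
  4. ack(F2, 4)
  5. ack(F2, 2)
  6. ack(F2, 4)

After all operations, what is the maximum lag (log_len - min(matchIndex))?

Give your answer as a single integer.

Op 1: append 2 -> log_len=2
Op 2: append 2 -> log_len=4
Op 3: F2 acks idx 1 -> match: F0=0 F1=0 F2=1; commitIndex=0
Op 4: F2 acks idx 4 -> match: F0=0 F1=0 F2=4; commitIndex=0
Op 5: F2 acks idx 2 -> match: F0=0 F1=0 F2=4; commitIndex=0
Op 6: F2 acks idx 4 -> match: F0=0 F1=0 F2=4; commitIndex=0

Answer: 4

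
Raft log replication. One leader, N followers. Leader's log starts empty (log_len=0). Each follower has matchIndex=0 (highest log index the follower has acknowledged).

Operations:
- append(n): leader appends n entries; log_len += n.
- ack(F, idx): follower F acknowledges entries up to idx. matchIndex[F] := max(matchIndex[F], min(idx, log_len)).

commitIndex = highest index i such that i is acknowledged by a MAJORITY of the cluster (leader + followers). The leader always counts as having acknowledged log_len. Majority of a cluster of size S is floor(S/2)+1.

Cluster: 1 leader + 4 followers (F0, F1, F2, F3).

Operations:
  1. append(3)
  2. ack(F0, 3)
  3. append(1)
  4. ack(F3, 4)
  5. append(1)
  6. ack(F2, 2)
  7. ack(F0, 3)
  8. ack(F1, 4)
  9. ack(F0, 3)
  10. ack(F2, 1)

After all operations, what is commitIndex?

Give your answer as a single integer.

Op 1: append 3 -> log_len=3
Op 2: F0 acks idx 3 -> match: F0=3 F1=0 F2=0 F3=0; commitIndex=0
Op 3: append 1 -> log_len=4
Op 4: F3 acks idx 4 -> match: F0=3 F1=0 F2=0 F3=4; commitIndex=3
Op 5: append 1 -> log_len=5
Op 6: F2 acks idx 2 -> match: F0=3 F1=0 F2=2 F3=4; commitIndex=3
Op 7: F0 acks idx 3 -> match: F0=3 F1=0 F2=2 F3=4; commitIndex=3
Op 8: F1 acks idx 4 -> match: F0=3 F1=4 F2=2 F3=4; commitIndex=4
Op 9: F0 acks idx 3 -> match: F0=3 F1=4 F2=2 F3=4; commitIndex=4
Op 10: F2 acks idx 1 -> match: F0=3 F1=4 F2=2 F3=4; commitIndex=4

Answer: 4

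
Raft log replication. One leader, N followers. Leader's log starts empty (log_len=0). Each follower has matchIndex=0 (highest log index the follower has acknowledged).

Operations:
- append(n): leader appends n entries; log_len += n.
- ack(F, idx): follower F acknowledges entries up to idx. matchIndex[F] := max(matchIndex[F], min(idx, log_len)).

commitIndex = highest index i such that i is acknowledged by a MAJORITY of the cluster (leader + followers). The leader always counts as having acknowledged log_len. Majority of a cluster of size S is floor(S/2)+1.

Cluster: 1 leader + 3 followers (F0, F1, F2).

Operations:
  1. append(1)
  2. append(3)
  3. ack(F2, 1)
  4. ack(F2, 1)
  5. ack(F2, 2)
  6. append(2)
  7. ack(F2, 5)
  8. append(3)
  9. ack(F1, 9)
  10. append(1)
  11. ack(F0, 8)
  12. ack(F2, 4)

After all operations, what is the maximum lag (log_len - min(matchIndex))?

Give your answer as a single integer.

Op 1: append 1 -> log_len=1
Op 2: append 3 -> log_len=4
Op 3: F2 acks idx 1 -> match: F0=0 F1=0 F2=1; commitIndex=0
Op 4: F2 acks idx 1 -> match: F0=0 F1=0 F2=1; commitIndex=0
Op 5: F2 acks idx 2 -> match: F0=0 F1=0 F2=2; commitIndex=0
Op 6: append 2 -> log_len=6
Op 7: F2 acks idx 5 -> match: F0=0 F1=0 F2=5; commitIndex=0
Op 8: append 3 -> log_len=9
Op 9: F1 acks idx 9 -> match: F0=0 F1=9 F2=5; commitIndex=5
Op 10: append 1 -> log_len=10
Op 11: F0 acks idx 8 -> match: F0=8 F1=9 F2=5; commitIndex=8
Op 12: F2 acks idx 4 -> match: F0=8 F1=9 F2=5; commitIndex=8

Answer: 5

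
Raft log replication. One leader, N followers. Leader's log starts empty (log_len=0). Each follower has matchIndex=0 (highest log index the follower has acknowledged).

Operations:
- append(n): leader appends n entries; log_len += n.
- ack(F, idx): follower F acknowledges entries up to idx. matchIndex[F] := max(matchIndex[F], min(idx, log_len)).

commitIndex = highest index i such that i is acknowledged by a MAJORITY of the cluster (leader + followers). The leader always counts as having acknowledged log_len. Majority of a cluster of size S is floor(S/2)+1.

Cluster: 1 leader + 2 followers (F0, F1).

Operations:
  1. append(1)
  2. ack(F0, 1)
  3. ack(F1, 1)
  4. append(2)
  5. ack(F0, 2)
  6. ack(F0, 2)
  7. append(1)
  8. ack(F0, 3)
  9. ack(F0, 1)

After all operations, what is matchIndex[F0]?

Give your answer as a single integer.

Answer: 3

Derivation:
Op 1: append 1 -> log_len=1
Op 2: F0 acks idx 1 -> match: F0=1 F1=0; commitIndex=1
Op 3: F1 acks idx 1 -> match: F0=1 F1=1; commitIndex=1
Op 4: append 2 -> log_len=3
Op 5: F0 acks idx 2 -> match: F0=2 F1=1; commitIndex=2
Op 6: F0 acks idx 2 -> match: F0=2 F1=1; commitIndex=2
Op 7: append 1 -> log_len=4
Op 8: F0 acks idx 3 -> match: F0=3 F1=1; commitIndex=3
Op 9: F0 acks idx 1 -> match: F0=3 F1=1; commitIndex=3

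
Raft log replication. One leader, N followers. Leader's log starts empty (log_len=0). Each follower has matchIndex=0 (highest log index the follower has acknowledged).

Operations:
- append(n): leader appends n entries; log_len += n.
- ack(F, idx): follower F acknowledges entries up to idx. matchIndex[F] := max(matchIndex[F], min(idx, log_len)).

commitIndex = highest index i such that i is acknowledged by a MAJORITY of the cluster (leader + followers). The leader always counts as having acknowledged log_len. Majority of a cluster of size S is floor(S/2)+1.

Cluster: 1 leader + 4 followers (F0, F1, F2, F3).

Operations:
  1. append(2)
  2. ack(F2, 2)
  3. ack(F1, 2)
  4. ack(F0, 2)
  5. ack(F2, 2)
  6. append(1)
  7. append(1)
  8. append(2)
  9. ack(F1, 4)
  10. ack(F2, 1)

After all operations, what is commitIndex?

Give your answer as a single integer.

Op 1: append 2 -> log_len=2
Op 2: F2 acks idx 2 -> match: F0=0 F1=0 F2=2 F3=0; commitIndex=0
Op 3: F1 acks idx 2 -> match: F0=0 F1=2 F2=2 F3=0; commitIndex=2
Op 4: F0 acks idx 2 -> match: F0=2 F1=2 F2=2 F3=0; commitIndex=2
Op 5: F2 acks idx 2 -> match: F0=2 F1=2 F2=2 F3=0; commitIndex=2
Op 6: append 1 -> log_len=3
Op 7: append 1 -> log_len=4
Op 8: append 2 -> log_len=6
Op 9: F1 acks idx 4 -> match: F0=2 F1=4 F2=2 F3=0; commitIndex=2
Op 10: F2 acks idx 1 -> match: F0=2 F1=4 F2=2 F3=0; commitIndex=2

Answer: 2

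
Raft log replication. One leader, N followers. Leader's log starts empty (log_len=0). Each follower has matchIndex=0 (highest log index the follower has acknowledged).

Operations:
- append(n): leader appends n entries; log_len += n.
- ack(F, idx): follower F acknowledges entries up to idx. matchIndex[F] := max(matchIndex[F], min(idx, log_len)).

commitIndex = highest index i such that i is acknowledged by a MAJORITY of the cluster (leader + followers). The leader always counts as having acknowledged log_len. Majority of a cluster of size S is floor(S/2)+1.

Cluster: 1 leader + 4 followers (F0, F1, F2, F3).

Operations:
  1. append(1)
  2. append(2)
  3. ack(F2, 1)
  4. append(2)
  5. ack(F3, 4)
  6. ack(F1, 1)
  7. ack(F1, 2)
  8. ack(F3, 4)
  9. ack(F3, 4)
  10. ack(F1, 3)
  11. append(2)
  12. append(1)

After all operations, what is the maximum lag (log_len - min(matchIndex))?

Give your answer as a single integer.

Answer: 8

Derivation:
Op 1: append 1 -> log_len=1
Op 2: append 2 -> log_len=3
Op 3: F2 acks idx 1 -> match: F0=0 F1=0 F2=1 F3=0; commitIndex=0
Op 4: append 2 -> log_len=5
Op 5: F3 acks idx 4 -> match: F0=0 F1=0 F2=1 F3=4; commitIndex=1
Op 6: F1 acks idx 1 -> match: F0=0 F1=1 F2=1 F3=4; commitIndex=1
Op 7: F1 acks idx 2 -> match: F0=0 F1=2 F2=1 F3=4; commitIndex=2
Op 8: F3 acks idx 4 -> match: F0=0 F1=2 F2=1 F3=4; commitIndex=2
Op 9: F3 acks idx 4 -> match: F0=0 F1=2 F2=1 F3=4; commitIndex=2
Op 10: F1 acks idx 3 -> match: F0=0 F1=3 F2=1 F3=4; commitIndex=3
Op 11: append 2 -> log_len=7
Op 12: append 1 -> log_len=8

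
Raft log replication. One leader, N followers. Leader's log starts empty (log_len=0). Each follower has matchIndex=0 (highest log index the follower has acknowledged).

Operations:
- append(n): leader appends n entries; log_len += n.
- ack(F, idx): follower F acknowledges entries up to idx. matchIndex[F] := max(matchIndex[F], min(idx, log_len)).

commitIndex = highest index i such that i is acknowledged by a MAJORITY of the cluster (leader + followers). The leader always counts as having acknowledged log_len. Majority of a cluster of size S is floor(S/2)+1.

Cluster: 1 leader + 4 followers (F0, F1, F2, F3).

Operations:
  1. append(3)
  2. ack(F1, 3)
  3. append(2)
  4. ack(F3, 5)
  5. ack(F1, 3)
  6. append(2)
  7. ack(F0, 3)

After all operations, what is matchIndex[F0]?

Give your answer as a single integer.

Answer: 3

Derivation:
Op 1: append 3 -> log_len=3
Op 2: F1 acks idx 3 -> match: F0=0 F1=3 F2=0 F3=0; commitIndex=0
Op 3: append 2 -> log_len=5
Op 4: F3 acks idx 5 -> match: F0=0 F1=3 F2=0 F3=5; commitIndex=3
Op 5: F1 acks idx 3 -> match: F0=0 F1=3 F2=0 F3=5; commitIndex=3
Op 6: append 2 -> log_len=7
Op 7: F0 acks idx 3 -> match: F0=3 F1=3 F2=0 F3=5; commitIndex=3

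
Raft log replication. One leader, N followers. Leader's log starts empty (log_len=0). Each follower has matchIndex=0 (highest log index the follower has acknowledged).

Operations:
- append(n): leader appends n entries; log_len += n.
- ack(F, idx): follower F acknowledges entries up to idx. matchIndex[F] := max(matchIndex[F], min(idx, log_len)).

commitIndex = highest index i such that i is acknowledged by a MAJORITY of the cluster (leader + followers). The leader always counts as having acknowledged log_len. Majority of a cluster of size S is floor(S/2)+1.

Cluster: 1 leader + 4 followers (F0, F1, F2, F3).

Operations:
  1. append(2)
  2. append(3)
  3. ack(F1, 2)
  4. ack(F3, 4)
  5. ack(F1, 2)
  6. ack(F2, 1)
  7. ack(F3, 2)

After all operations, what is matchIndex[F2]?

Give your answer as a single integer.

Answer: 1

Derivation:
Op 1: append 2 -> log_len=2
Op 2: append 3 -> log_len=5
Op 3: F1 acks idx 2 -> match: F0=0 F1=2 F2=0 F3=0; commitIndex=0
Op 4: F3 acks idx 4 -> match: F0=0 F1=2 F2=0 F3=4; commitIndex=2
Op 5: F1 acks idx 2 -> match: F0=0 F1=2 F2=0 F3=4; commitIndex=2
Op 6: F2 acks idx 1 -> match: F0=0 F1=2 F2=1 F3=4; commitIndex=2
Op 7: F3 acks idx 2 -> match: F0=0 F1=2 F2=1 F3=4; commitIndex=2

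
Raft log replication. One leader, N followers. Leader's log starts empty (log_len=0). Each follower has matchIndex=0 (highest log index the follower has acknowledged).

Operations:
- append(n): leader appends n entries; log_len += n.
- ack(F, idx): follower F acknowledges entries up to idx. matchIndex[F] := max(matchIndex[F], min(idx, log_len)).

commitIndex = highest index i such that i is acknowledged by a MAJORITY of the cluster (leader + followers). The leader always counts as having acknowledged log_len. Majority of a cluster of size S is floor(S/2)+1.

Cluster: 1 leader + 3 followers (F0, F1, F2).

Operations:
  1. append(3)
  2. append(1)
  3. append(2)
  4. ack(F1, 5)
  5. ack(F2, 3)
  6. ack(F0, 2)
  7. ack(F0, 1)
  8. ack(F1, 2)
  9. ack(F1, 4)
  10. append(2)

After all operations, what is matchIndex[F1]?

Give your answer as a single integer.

Answer: 5

Derivation:
Op 1: append 3 -> log_len=3
Op 2: append 1 -> log_len=4
Op 3: append 2 -> log_len=6
Op 4: F1 acks idx 5 -> match: F0=0 F1=5 F2=0; commitIndex=0
Op 5: F2 acks idx 3 -> match: F0=0 F1=5 F2=3; commitIndex=3
Op 6: F0 acks idx 2 -> match: F0=2 F1=5 F2=3; commitIndex=3
Op 7: F0 acks idx 1 -> match: F0=2 F1=5 F2=3; commitIndex=3
Op 8: F1 acks idx 2 -> match: F0=2 F1=5 F2=3; commitIndex=3
Op 9: F1 acks idx 4 -> match: F0=2 F1=5 F2=3; commitIndex=3
Op 10: append 2 -> log_len=8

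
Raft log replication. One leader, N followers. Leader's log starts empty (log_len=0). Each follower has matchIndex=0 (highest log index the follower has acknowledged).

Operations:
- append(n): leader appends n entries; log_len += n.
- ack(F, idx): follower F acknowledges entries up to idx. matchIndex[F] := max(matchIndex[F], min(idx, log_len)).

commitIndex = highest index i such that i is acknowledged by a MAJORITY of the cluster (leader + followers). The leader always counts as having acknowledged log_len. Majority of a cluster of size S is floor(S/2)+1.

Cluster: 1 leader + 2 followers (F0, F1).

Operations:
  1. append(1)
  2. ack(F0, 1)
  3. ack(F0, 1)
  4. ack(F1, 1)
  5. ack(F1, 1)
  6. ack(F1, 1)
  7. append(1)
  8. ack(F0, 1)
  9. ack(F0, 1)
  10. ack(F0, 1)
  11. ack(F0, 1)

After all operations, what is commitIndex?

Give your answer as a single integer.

Answer: 1

Derivation:
Op 1: append 1 -> log_len=1
Op 2: F0 acks idx 1 -> match: F0=1 F1=0; commitIndex=1
Op 3: F0 acks idx 1 -> match: F0=1 F1=0; commitIndex=1
Op 4: F1 acks idx 1 -> match: F0=1 F1=1; commitIndex=1
Op 5: F1 acks idx 1 -> match: F0=1 F1=1; commitIndex=1
Op 6: F1 acks idx 1 -> match: F0=1 F1=1; commitIndex=1
Op 7: append 1 -> log_len=2
Op 8: F0 acks idx 1 -> match: F0=1 F1=1; commitIndex=1
Op 9: F0 acks idx 1 -> match: F0=1 F1=1; commitIndex=1
Op 10: F0 acks idx 1 -> match: F0=1 F1=1; commitIndex=1
Op 11: F0 acks idx 1 -> match: F0=1 F1=1; commitIndex=1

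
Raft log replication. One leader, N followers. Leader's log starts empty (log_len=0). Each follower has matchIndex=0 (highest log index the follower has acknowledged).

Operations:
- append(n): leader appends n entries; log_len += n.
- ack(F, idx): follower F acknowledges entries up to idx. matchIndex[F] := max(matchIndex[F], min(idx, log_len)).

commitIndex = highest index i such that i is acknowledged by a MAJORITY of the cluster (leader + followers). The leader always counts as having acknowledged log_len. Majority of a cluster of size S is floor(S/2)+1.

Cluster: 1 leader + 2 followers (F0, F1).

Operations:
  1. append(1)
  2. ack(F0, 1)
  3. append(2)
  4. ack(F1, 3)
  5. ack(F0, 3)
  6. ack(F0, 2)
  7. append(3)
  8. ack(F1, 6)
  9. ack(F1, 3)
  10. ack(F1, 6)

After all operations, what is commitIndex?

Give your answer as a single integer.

Op 1: append 1 -> log_len=1
Op 2: F0 acks idx 1 -> match: F0=1 F1=0; commitIndex=1
Op 3: append 2 -> log_len=3
Op 4: F1 acks idx 3 -> match: F0=1 F1=3; commitIndex=3
Op 5: F0 acks idx 3 -> match: F0=3 F1=3; commitIndex=3
Op 6: F0 acks idx 2 -> match: F0=3 F1=3; commitIndex=3
Op 7: append 3 -> log_len=6
Op 8: F1 acks idx 6 -> match: F0=3 F1=6; commitIndex=6
Op 9: F1 acks idx 3 -> match: F0=3 F1=6; commitIndex=6
Op 10: F1 acks idx 6 -> match: F0=3 F1=6; commitIndex=6

Answer: 6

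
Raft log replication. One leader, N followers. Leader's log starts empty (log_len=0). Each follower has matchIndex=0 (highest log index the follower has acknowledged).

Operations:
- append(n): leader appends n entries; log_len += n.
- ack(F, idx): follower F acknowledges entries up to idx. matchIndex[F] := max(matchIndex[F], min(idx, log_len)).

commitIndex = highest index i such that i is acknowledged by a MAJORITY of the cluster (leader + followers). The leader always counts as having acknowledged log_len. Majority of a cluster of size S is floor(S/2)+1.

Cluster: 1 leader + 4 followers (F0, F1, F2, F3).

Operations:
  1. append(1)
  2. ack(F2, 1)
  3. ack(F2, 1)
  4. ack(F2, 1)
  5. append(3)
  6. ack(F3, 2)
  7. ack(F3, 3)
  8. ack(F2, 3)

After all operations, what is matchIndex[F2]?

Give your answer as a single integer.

Op 1: append 1 -> log_len=1
Op 2: F2 acks idx 1 -> match: F0=0 F1=0 F2=1 F3=0; commitIndex=0
Op 3: F2 acks idx 1 -> match: F0=0 F1=0 F2=1 F3=0; commitIndex=0
Op 4: F2 acks idx 1 -> match: F0=0 F1=0 F2=1 F3=0; commitIndex=0
Op 5: append 3 -> log_len=4
Op 6: F3 acks idx 2 -> match: F0=0 F1=0 F2=1 F3=2; commitIndex=1
Op 7: F3 acks idx 3 -> match: F0=0 F1=0 F2=1 F3=3; commitIndex=1
Op 8: F2 acks idx 3 -> match: F0=0 F1=0 F2=3 F3=3; commitIndex=3

Answer: 3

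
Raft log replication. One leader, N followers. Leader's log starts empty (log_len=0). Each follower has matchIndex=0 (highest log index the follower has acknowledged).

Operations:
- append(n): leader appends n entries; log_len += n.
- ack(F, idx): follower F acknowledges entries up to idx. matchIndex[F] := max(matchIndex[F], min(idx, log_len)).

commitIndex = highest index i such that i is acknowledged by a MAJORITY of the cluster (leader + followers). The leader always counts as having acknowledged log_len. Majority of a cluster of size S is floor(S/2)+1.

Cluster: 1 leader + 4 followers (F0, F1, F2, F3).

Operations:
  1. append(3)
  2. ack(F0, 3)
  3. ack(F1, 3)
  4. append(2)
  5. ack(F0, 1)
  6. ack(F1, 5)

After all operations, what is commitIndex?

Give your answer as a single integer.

Answer: 3

Derivation:
Op 1: append 3 -> log_len=3
Op 2: F0 acks idx 3 -> match: F0=3 F1=0 F2=0 F3=0; commitIndex=0
Op 3: F1 acks idx 3 -> match: F0=3 F1=3 F2=0 F3=0; commitIndex=3
Op 4: append 2 -> log_len=5
Op 5: F0 acks idx 1 -> match: F0=3 F1=3 F2=0 F3=0; commitIndex=3
Op 6: F1 acks idx 5 -> match: F0=3 F1=5 F2=0 F3=0; commitIndex=3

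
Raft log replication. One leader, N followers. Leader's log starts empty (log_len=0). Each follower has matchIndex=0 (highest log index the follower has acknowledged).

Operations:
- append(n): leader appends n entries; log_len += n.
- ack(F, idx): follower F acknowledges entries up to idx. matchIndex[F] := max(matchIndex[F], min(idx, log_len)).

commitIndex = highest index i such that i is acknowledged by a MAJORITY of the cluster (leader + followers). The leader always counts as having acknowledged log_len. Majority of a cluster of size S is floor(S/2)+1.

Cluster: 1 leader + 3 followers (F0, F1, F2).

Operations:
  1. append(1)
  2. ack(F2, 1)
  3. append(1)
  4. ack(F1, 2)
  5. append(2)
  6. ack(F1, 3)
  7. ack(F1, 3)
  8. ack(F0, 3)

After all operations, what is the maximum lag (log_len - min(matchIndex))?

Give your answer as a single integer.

Answer: 3

Derivation:
Op 1: append 1 -> log_len=1
Op 2: F2 acks idx 1 -> match: F0=0 F1=0 F2=1; commitIndex=0
Op 3: append 1 -> log_len=2
Op 4: F1 acks idx 2 -> match: F0=0 F1=2 F2=1; commitIndex=1
Op 5: append 2 -> log_len=4
Op 6: F1 acks idx 3 -> match: F0=0 F1=3 F2=1; commitIndex=1
Op 7: F1 acks idx 3 -> match: F0=0 F1=3 F2=1; commitIndex=1
Op 8: F0 acks idx 3 -> match: F0=3 F1=3 F2=1; commitIndex=3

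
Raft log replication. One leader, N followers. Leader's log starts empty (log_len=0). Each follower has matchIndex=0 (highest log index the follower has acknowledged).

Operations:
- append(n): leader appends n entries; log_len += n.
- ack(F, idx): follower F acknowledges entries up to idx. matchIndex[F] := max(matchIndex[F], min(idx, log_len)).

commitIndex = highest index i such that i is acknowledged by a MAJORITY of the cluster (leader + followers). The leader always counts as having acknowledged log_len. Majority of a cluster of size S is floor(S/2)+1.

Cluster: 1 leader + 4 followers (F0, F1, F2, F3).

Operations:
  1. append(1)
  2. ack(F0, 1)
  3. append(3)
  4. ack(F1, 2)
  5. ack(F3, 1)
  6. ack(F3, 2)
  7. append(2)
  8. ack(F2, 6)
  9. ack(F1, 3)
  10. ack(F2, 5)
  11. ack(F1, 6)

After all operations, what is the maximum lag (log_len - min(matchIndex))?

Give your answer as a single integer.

Answer: 5

Derivation:
Op 1: append 1 -> log_len=1
Op 2: F0 acks idx 1 -> match: F0=1 F1=0 F2=0 F3=0; commitIndex=0
Op 3: append 3 -> log_len=4
Op 4: F1 acks idx 2 -> match: F0=1 F1=2 F2=0 F3=0; commitIndex=1
Op 5: F3 acks idx 1 -> match: F0=1 F1=2 F2=0 F3=1; commitIndex=1
Op 6: F3 acks idx 2 -> match: F0=1 F1=2 F2=0 F3=2; commitIndex=2
Op 7: append 2 -> log_len=6
Op 8: F2 acks idx 6 -> match: F0=1 F1=2 F2=6 F3=2; commitIndex=2
Op 9: F1 acks idx 3 -> match: F0=1 F1=3 F2=6 F3=2; commitIndex=3
Op 10: F2 acks idx 5 -> match: F0=1 F1=3 F2=6 F3=2; commitIndex=3
Op 11: F1 acks idx 6 -> match: F0=1 F1=6 F2=6 F3=2; commitIndex=6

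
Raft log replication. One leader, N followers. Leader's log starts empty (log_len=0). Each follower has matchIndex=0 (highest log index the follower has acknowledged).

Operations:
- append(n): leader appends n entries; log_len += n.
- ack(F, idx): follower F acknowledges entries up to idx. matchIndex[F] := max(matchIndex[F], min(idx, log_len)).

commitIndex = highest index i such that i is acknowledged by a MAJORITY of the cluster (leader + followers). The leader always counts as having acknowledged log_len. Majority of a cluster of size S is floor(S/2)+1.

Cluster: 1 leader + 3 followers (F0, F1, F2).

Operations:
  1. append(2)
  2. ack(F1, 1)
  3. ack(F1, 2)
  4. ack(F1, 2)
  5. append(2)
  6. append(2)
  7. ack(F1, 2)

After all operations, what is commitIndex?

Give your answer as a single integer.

Op 1: append 2 -> log_len=2
Op 2: F1 acks idx 1 -> match: F0=0 F1=1 F2=0; commitIndex=0
Op 3: F1 acks idx 2 -> match: F0=0 F1=2 F2=0; commitIndex=0
Op 4: F1 acks idx 2 -> match: F0=0 F1=2 F2=0; commitIndex=0
Op 5: append 2 -> log_len=4
Op 6: append 2 -> log_len=6
Op 7: F1 acks idx 2 -> match: F0=0 F1=2 F2=0; commitIndex=0

Answer: 0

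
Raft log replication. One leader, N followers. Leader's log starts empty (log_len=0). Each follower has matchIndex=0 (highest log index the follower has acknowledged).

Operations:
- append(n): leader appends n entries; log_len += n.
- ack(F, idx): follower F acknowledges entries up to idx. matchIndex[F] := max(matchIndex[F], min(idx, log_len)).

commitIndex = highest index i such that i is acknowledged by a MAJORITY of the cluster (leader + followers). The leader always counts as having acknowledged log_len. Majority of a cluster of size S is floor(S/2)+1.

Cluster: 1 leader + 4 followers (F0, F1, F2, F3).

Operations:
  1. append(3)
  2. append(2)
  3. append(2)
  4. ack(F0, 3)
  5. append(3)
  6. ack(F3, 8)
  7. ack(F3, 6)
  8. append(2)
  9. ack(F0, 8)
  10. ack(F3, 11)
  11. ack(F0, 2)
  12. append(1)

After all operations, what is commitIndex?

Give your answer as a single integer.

Op 1: append 3 -> log_len=3
Op 2: append 2 -> log_len=5
Op 3: append 2 -> log_len=7
Op 4: F0 acks idx 3 -> match: F0=3 F1=0 F2=0 F3=0; commitIndex=0
Op 5: append 3 -> log_len=10
Op 6: F3 acks idx 8 -> match: F0=3 F1=0 F2=0 F3=8; commitIndex=3
Op 7: F3 acks idx 6 -> match: F0=3 F1=0 F2=0 F3=8; commitIndex=3
Op 8: append 2 -> log_len=12
Op 9: F0 acks idx 8 -> match: F0=8 F1=0 F2=0 F3=8; commitIndex=8
Op 10: F3 acks idx 11 -> match: F0=8 F1=0 F2=0 F3=11; commitIndex=8
Op 11: F0 acks idx 2 -> match: F0=8 F1=0 F2=0 F3=11; commitIndex=8
Op 12: append 1 -> log_len=13

Answer: 8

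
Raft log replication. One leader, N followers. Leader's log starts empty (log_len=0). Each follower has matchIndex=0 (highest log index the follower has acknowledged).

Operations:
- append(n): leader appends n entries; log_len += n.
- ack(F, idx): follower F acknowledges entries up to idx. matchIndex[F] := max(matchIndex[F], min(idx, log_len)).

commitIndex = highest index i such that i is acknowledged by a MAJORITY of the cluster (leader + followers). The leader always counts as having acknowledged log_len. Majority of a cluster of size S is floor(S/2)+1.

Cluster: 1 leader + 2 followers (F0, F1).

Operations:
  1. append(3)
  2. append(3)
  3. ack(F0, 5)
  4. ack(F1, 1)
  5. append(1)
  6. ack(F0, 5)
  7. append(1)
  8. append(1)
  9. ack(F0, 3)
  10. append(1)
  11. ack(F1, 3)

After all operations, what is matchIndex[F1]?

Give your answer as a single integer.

Answer: 3

Derivation:
Op 1: append 3 -> log_len=3
Op 2: append 3 -> log_len=6
Op 3: F0 acks idx 5 -> match: F0=5 F1=0; commitIndex=5
Op 4: F1 acks idx 1 -> match: F0=5 F1=1; commitIndex=5
Op 5: append 1 -> log_len=7
Op 6: F0 acks idx 5 -> match: F0=5 F1=1; commitIndex=5
Op 7: append 1 -> log_len=8
Op 8: append 1 -> log_len=9
Op 9: F0 acks idx 3 -> match: F0=5 F1=1; commitIndex=5
Op 10: append 1 -> log_len=10
Op 11: F1 acks idx 3 -> match: F0=5 F1=3; commitIndex=5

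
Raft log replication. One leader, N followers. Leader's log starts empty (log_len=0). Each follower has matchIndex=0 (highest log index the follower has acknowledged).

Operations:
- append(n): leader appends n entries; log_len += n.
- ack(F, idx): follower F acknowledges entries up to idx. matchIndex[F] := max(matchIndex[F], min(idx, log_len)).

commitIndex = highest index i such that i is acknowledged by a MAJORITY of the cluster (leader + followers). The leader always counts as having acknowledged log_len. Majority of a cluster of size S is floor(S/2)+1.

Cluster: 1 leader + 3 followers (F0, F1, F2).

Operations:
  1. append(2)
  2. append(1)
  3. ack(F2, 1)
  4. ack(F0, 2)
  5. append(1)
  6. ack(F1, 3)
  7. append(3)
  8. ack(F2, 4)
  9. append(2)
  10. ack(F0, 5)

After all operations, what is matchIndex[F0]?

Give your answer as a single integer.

Answer: 5

Derivation:
Op 1: append 2 -> log_len=2
Op 2: append 1 -> log_len=3
Op 3: F2 acks idx 1 -> match: F0=0 F1=0 F2=1; commitIndex=0
Op 4: F0 acks idx 2 -> match: F0=2 F1=0 F2=1; commitIndex=1
Op 5: append 1 -> log_len=4
Op 6: F1 acks idx 3 -> match: F0=2 F1=3 F2=1; commitIndex=2
Op 7: append 3 -> log_len=7
Op 8: F2 acks idx 4 -> match: F0=2 F1=3 F2=4; commitIndex=3
Op 9: append 2 -> log_len=9
Op 10: F0 acks idx 5 -> match: F0=5 F1=3 F2=4; commitIndex=4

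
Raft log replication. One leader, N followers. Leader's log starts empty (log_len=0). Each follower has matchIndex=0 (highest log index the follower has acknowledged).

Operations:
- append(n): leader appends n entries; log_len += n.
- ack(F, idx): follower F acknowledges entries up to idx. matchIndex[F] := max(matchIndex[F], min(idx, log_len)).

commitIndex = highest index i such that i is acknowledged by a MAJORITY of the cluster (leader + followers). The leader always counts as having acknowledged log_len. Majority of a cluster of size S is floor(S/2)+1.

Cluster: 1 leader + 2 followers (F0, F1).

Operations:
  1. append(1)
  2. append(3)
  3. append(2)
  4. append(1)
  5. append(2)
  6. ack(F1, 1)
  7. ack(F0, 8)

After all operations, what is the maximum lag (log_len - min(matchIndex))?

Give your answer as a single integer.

Op 1: append 1 -> log_len=1
Op 2: append 3 -> log_len=4
Op 3: append 2 -> log_len=6
Op 4: append 1 -> log_len=7
Op 5: append 2 -> log_len=9
Op 6: F1 acks idx 1 -> match: F0=0 F1=1; commitIndex=1
Op 7: F0 acks idx 8 -> match: F0=8 F1=1; commitIndex=8

Answer: 8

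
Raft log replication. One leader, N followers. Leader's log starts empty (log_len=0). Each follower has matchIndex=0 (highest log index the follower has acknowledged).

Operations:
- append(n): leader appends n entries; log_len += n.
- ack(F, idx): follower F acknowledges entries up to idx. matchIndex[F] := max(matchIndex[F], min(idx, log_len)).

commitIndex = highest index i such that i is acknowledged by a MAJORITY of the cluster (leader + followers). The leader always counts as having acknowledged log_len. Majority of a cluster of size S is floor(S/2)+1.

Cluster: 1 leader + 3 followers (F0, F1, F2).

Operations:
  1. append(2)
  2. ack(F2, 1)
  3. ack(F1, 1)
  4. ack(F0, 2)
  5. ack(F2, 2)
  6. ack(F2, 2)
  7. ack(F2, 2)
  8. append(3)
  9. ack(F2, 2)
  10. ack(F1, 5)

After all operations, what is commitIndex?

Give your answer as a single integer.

Op 1: append 2 -> log_len=2
Op 2: F2 acks idx 1 -> match: F0=0 F1=0 F2=1; commitIndex=0
Op 3: F1 acks idx 1 -> match: F0=0 F1=1 F2=1; commitIndex=1
Op 4: F0 acks idx 2 -> match: F0=2 F1=1 F2=1; commitIndex=1
Op 5: F2 acks idx 2 -> match: F0=2 F1=1 F2=2; commitIndex=2
Op 6: F2 acks idx 2 -> match: F0=2 F1=1 F2=2; commitIndex=2
Op 7: F2 acks idx 2 -> match: F0=2 F1=1 F2=2; commitIndex=2
Op 8: append 3 -> log_len=5
Op 9: F2 acks idx 2 -> match: F0=2 F1=1 F2=2; commitIndex=2
Op 10: F1 acks idx 5 -> match: F0=2 F1=5 F2=2; commitIndex=2

Answer: 2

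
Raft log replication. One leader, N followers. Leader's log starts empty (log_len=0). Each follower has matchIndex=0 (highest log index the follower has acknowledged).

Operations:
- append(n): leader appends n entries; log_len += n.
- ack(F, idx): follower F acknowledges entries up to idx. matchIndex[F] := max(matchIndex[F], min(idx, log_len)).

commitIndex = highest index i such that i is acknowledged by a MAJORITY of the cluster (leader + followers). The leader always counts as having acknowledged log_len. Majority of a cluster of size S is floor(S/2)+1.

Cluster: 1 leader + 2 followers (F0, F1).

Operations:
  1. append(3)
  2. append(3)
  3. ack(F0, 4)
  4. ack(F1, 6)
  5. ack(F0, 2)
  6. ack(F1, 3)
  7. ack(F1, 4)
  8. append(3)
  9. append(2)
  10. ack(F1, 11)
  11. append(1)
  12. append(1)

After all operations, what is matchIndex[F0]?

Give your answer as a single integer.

Answer: 4

Derivation:
Op 1: append 3 -> log_len=3
Op 2: append 3 -> log_len=6
Op 3: F0 acks idx 4 -> match: F0=4 F1=0; commitIndex=4
Op 4: F1 acks idx 6 -> match: F0=4 F1=6; commitIndex=6
Op 5: F0 acks idx 2 -> match: F0=4 F1=6; commitIndex=6
Op 6: F1 acks idx 3 -> match: F0=4 F1=6; commitIndex=6
Op 7: F1 acks idx 4 -> match: F0=4 F1=6; commitIndex=6
Op 8: append 3 -> log_len=9
Op 9: append 2 -> log_len=11
Op 10: F1 acks idx 11 -> match: F0=4 F1=11; commitIndex=11
Op 11: append 1 -> log_len=12
Op 12: append 1 -> log_len=13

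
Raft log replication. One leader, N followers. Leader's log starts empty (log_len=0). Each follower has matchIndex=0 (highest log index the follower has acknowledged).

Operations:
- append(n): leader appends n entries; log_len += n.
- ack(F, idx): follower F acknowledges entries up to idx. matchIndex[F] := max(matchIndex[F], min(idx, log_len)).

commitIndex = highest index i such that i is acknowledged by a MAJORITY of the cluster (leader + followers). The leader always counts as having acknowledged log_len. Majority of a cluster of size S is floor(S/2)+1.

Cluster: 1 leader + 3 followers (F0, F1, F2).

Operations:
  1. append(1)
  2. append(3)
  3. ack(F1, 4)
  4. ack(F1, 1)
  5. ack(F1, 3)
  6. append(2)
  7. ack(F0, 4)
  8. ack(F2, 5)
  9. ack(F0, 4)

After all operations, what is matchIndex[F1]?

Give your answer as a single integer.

Answer: 4

Derivation:
Op 1: append 1 -> log_len=1
Op 2: append 3 -> log_len=4
Op 3: F1 acks idx 4 -> match: F0=0 F1=4 F2=0; commitIndex=0
Op 4: F1 acks idx 1 -> match: F0=0 F1=4 F2=0; commitIndex=0
Op 5: F1 acks idx 3 -> match: F0=0 F1=4 F2=0; commitIndex=0
Op 6: append 2 -> log_len=6
Op 7: F0 acks idx 4 -> match: F0=4 F1=4 F2=0; commitIndex=4
Op 8: F2 acks idx 5 -> match: F0=4 F1=4 F2=5; commitIndex=4
Op 9: F0 acks idx 4 -> match: F0=4 F1=4 F2=5; commitIndex=4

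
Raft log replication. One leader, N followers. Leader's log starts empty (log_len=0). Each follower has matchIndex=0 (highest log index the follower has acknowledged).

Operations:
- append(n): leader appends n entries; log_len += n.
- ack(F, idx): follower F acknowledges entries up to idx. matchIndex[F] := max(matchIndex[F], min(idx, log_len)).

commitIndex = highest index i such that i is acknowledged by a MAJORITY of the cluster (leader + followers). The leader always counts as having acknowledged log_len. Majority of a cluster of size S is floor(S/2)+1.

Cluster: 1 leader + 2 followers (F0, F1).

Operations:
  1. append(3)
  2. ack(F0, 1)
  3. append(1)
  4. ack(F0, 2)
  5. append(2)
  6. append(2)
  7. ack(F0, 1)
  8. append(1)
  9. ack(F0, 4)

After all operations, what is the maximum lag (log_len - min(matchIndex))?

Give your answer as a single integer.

Answer: 9

Derivation:
Op 1: append 3 -> log_len=3
Op 2: F0 acks idx 1 -> match: F0=1 F1=0; commitIndex=1
Op 3: append 1 -> log_len=4
Op 4: F0 acks idx 2 -> match: F0=2 F1=0; commitIndex=2
Op 5: append 2 -> log_len=6
Op 6: append 2 -> log_len=8
Op 7: F0 acks idx 1 -> match: F0=2 F1=0; commitIndex=2
Op 8: append 1 -> log_len=9
Op 9: F0 acks idx 4 -> match: F0=4 F1=0; commitIndex=4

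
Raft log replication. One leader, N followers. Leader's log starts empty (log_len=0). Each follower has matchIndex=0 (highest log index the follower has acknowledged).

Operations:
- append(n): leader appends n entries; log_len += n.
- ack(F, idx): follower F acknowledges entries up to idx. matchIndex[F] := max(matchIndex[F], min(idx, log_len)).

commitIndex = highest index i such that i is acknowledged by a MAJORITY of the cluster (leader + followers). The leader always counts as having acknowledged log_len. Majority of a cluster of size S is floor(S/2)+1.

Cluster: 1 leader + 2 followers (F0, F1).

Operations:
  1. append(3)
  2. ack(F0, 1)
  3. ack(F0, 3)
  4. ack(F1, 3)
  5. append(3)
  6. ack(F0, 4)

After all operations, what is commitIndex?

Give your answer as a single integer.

Answer: 4

Derivation:
Op 1: append 3 -> log_len=3
Op 2: F0 acks idx 1 -> match: F0=1 F1=0; commitIndex=1
Op 3: F0 acks idx 3 -> match: F0=3 F1=0; commitIndex=3
Op 4: F1 acks idx 3 -> match: F0=3 F1=3; commitIndex=3
Op 5: append 3 -> log_len=6
Op 6: F0 acks idx 4 -> match: F0=4 F1=3; commitIndex=4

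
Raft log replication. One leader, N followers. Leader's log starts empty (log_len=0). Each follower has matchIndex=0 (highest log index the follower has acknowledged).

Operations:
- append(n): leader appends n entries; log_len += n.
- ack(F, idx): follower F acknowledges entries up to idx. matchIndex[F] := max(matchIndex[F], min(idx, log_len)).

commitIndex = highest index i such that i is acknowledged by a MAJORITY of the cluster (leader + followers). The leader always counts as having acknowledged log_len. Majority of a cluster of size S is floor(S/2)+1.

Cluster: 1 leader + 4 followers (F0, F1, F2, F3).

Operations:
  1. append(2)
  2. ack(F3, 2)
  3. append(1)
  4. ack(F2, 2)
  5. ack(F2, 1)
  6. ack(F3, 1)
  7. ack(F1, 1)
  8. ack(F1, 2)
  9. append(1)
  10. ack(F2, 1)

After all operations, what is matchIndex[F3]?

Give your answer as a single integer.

Answer: 2

Derivation:
Op 1: append 2 -> log_len=2
Op 2: F3 acks idx 2 -> match: F0=0 F1=0 F2=0 F3=2; commitIndex=0
Op 3: append 1 -> log_len=3
Op 4: F2 acks idx 2 -> match: F0=0 F1=0 F2=2 F3=2; commitIndex=2
Op 5: F2 acks idx 1 -> match: F0=0 F1=0 F2=2 F3=2; commitIndex=2
Op 6: F3 acks idx 1 -> match: F0=0 F1=0 F2=2 F3=2; commitIndex=2
Op 7: F1 acks idx 1 -> match: F0=0 F1=1 F2=2 F3=2; commitIndex=2
Op 8: F1 acks idx 2 -> match: F0=0 F1=2 F2=2 F3=2; commitIndex=2
Op 9: append 1 -> log_len=4
Op 10: F2 acks idx 1 -> match: F0=0 F1=2 F2=2 F3=2; commitIndex=2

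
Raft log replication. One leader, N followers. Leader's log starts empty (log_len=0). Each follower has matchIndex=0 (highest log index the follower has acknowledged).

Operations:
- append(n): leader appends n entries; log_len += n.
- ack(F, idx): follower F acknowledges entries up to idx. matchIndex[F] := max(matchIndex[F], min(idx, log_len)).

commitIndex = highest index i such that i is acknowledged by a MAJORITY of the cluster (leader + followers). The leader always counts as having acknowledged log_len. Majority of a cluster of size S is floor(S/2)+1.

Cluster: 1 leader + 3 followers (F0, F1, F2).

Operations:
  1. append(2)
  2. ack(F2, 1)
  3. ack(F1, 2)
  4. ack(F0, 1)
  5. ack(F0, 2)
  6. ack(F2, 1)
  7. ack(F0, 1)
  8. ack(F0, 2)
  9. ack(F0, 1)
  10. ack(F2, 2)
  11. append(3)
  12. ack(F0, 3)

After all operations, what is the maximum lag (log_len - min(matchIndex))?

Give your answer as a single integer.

Answer: 3

Derivation:
Op 1: append 2 -> log_len=2
Op 2: F2 acks idx 1 -> match: F0=0 F1=0 F2=1; commitIndex=0
Op 3: F1 acks idx 2 -> match: F0=0 F1=2 F2=1; commitIndex=1
Op 4: F0 acks idx 1 -> match: F0=1 F1=2 F2=1; commitIndex=1
Op 5: F0 acks idx 2 -> match: F0=2 F1=2 F2=1; commitIndex=2
Op 6: F2 acks idx 1 -> match: F0=2 F1=2 F2=1; commitIndex=2
Op 7: F0 acks idx 1 -> match: F0=2 F1=2 F2=1; commitIndex=2
Op 8: F0 acks idx 2 -> match: F0=2 F1=2 F2=1; commitIndex=2
Op 9: F0 acks idx 1 -> match: F0=2 F1=2 F2=1; commitIndex=2
Op 10: F2 acks idx 2 -> match: F0=2 F1=2 F2=2; commitIndex=2
Op 11: append 3 -> log_len=5
Op 12: F0 acks idx 3 -> match: F0=3 F1=2 F2=2; commitIndex=2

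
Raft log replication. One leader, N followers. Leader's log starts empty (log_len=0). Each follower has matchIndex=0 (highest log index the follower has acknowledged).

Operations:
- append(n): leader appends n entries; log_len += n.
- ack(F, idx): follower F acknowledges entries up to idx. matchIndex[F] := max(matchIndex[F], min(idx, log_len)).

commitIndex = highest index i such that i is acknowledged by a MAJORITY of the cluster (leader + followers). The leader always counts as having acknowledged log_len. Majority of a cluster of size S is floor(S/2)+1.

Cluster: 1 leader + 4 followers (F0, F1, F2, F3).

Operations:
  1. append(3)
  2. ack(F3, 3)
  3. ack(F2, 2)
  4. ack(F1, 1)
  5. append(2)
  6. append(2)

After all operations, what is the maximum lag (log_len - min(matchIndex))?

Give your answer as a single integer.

Op 1: append 3 -> log_len=3
Op 2: F3 acks idx 3 -> match: F0=0 F1=0 F2=0 F3=3; commitIndex=0
Op 3: F2 acks idx 2 -> match: F0=0 F1=0 F2=2 F3=3; commitIndex=2
Op 4: F1 acks idx 1 -> match: F0=0 F1=1 F2=2 F3=3; commitIndex=2
Op 5: append 2 -> log_len=5
Op 6: append 2 -> log_len=7

Answer: 7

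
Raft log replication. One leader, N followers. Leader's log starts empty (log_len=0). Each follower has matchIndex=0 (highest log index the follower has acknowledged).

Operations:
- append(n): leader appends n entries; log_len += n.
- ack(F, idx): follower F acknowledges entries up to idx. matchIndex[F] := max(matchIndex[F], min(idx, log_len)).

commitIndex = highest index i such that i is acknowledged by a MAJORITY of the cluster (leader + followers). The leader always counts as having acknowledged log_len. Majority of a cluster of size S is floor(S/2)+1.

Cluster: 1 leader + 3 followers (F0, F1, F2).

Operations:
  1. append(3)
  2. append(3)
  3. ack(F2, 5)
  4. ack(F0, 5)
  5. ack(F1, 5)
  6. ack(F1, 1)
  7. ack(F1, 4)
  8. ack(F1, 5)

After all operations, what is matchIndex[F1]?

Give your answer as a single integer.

Op 1: append 3 -> log_len=3
Op 2: append 3 -> log_len=6
Op 3: F2 acks idx 5 -> match: F0=0 F1=0 F2=5; commitIndex=0
Op 4: F0 acks idx 5 -> match: F0=5 F1=0 F2=5; commitIndex=5
Op 5: F1 acks idx 5 -> match: F0=5 F1=5 F2=5; commitIndex=5
Op 6: F1 acks idx 1 -> match: F0=5 F1=5 F2=5; commitIndex=5
Op 7: F1 acks idx 4 -> match: F0=5 F1=5 F2=5; commitIndex=5
Op 8: F1 acks idx 5 -> match: F0=5 F1=5 F2=5; commitIndex=5

Answer: 5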